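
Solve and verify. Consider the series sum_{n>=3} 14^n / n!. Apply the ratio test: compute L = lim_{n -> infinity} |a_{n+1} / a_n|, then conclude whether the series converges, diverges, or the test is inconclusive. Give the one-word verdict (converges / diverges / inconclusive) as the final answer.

Let a_n denote the general term. Form the ratio a_{n+1}/a_n and simplify:
a_{n+1}/a_n = 14/(n + 1)
Take the limit as n -> infinity: L = 0.
Since L = 0 < 1, the ratio test implies the series converges.

converges


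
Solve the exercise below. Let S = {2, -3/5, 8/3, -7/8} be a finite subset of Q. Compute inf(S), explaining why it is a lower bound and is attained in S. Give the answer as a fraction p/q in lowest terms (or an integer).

S is finite, so inf(S) = min(S).
Sorted increasing:
-7/8, -3/5, 2, 8/3
The extremum is -7/8.
For every x in S, x >= -7/8. And -7/8 is in S, so it is attained.
Therefore inf(S) = -7/8.

-7/8


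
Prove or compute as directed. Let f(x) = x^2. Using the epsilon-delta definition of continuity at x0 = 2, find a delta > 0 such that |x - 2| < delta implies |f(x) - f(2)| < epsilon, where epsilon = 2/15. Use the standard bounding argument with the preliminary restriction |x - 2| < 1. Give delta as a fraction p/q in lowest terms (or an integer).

Factor: |x^2 - (2)^2| = |x - 2| * |x + 2|.
Impose |x - 2| < 1 first. Then |x + 2| = |(x - 2) + 2*(2)| <= |x - 2| + 2*|2| < 1 + 4 = 5.
So |x^2 - (2)^2| < delta * 5.
We need delta * 5 <= 2/15, i.e. delta <= 2/15/5 = 2/75.
Since 2/75 < 1, this is tighter than 1; take delta = 2/75.
So delta = 2/75 works.

2/75


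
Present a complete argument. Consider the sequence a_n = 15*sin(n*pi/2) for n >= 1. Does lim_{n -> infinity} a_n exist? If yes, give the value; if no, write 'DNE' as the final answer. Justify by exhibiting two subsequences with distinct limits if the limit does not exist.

Examine the behaviour of a_n along subsequences.
a_{4k+1} = 15*sin(pi/2 + 2k*pi) = 15 -> 15. a_{4k+3} = 15*sin(3pi/2 + 2k*pi) = -15 -> -15.
Since these two subsequential limits are 15 and -15, distinct, the full sequence cannot converge (a convergent sequence has all subsequences tending to the same limit). So lim a_n does not exist.

DNE


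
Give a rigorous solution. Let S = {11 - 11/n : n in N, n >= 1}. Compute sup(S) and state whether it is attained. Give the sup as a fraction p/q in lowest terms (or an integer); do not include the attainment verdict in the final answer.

Analysis:
- Values: 0, 11/2, 22/3, 33/4, ... strictly increasing.
- Minimum is 0 (n=1); inf = 0 (attained).
- 11 - 11/n -> 11 from below; sup = 11, not attained.
Conclusion: sup(S) = 11, not attained in S.

11


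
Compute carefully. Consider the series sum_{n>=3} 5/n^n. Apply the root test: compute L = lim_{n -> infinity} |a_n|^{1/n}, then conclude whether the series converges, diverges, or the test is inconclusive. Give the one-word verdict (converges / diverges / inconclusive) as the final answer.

Let a_n denote the general term. Form |a_n|^(1/n) and simplify:
|a_n|^(1/n) = 5^(1/n)/n
Take the limit as n -> infinity: L = 0.
Since L = 0 < 1, the root test implies convergence.

converges


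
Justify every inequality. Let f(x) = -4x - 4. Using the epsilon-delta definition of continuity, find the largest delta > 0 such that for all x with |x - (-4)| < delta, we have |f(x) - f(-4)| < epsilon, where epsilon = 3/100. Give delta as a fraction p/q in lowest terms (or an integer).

We compute f(-4) = -4*(-4) - 4 = 12.
|f(x) - f(-4)| = |-4x - 4 - (12)| = |-4(x - (-4))| = 4|x - (-4)|.
We need 4|x - (-4)| < 3/100, i.e. |x - (-4)| < 3/100 / 4 = 3/400.
So any delta <= 3/400 works. Conversely, if delta > 3/400, then x = -4 + 3/400 satisfies |x - (-4)| = 3/400 < delta but |f(x) - f(-4)| = 4 * 3/400 = 3/100, which is not < 3/100; so no larger delta works.
Hence the largest such delta is 3/400.

3/400


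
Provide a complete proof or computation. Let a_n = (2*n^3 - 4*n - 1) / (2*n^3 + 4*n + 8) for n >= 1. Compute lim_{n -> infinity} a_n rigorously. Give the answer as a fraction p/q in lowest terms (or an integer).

Divide numerator and denominator by n^3, the highest power:
numerator / n^3 = 2 - 4/n^2 - 1/n^3
denominator / n^3 = 2 + 4/n^2 + 8/n^3
As n -> infinity, all terms of the form c/n^k (k >= 1) tend to 0.
So numerator / n^3 -> 2 and denominator / n^3 -> 2.
Therefore lim a_n = 1.

1


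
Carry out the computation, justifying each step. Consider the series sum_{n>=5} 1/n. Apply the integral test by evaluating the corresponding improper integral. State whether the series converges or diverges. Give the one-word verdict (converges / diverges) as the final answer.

Let f(x) = 1/x. Then f is positive, continuous, and decreasing on [5, infinity), so the integral test applies.
Compute the improper integral int_{5}^infinity f(x) dx:
  antiderivative F(x) = log(x).
  As x -> infinity, log(x) -> infinity.
  So int = infinity - log(5) = infinity. By the integral test, the series diverges.

diverges


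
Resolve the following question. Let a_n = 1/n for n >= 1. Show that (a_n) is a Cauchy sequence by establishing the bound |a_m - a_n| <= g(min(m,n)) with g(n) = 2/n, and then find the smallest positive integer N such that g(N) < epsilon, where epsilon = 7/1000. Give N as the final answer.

For any m, n >= 1, by the triangle inequality:
|a_m - a_n| = |1/m - 1/n| <= 1/m + 1/n <= 2/min(m,n).
So g(n) = 2/n bounds the Cauchy difference. Since g(n) -> 0, (a_n) is Cauchy.
Now solve g(N) < 7/1000: 2/N < 7/1000 <=> N > 2 / (7/1000) = 2000/7.
The smallest integer strictly greater than 2000/7 is N = 286.
Check: g(286) = 2/286 = 1/143 < 7/1000; g(285) = 2/285 >= 7/1000. So N = 286.

286


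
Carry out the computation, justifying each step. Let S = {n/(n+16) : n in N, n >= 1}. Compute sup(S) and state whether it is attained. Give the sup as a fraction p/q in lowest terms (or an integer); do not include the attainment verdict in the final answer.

Analysis:
- Values: 1/17, 1/9, 3/19, 1/5, ... strictly increasing.
- Minimum is 1/17 (n=1); inf = 1/17 (attained).
- n/(n+16) = 1 - 16/(n+16) -> 1 from below as n -> infinity, and never equals 1.
- So sup = 1 (not attained).
Conclusion: sup(S) = 1, not attained in S.

1


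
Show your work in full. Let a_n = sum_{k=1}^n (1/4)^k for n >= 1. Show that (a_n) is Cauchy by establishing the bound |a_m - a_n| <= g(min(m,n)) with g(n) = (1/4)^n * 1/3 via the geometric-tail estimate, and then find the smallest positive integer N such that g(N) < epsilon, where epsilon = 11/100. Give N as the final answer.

For m > n >= 1: |a_m - a_n| = sum_{k=n+1}^m (1/4)^k < sum_{k=n+1}^infinity (1/4)^k = (1/4)^(n+1) / (1 - 1/4) = (1/4)^n * (1/4) * (4/3) = (1/4)^n * 1/3.
So g(n) = (1/4)^n / 3. Since g(n) -> 0, (a_n) is Cauchy.
Now solve g(N) < 11/100: (1/4)^N / 3 < 11/100 <=> 4^N > 1 / (3 * 11/100) = 100/33.
Check powers of 4: 4^0 = 1 <= 100/33, 4^1 = 4 > 100/33.
So the smallest such N is 1. Check: g(1) = 1/(3 * 4) = 1/12 < 11/100.

1


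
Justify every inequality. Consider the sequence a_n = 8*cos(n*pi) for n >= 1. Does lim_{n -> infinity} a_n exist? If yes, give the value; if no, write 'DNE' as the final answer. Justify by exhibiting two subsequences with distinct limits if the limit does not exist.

Examine the behaviour of a_n along subsequences.
cos(n*pi) = (-1)^n, so a_n = 8*(-1)^n. a_{2k} = 8 -> 8. a_{2k+1} = -8 -> -8.
Since these two subsequential limits are 8 and -8, distinct, the full sequence cannot converge (a convergent sequence has all subsequences tending to the same limit). So lim a_n does not exist.

DNE


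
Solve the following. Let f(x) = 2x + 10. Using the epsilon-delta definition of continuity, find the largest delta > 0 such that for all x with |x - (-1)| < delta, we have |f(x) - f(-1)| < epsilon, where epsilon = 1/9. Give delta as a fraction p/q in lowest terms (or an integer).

We compute f(-1) = 2*(-1) + 10 = 8.
|f(x) - f(-1)| = |2x + 10 - (8)| = |2(x - (-1))| = 2|x - (-1)|.
We need 2|x - (-1)| < 1/9, i.e. |x - (-1)| < 1/9 / 2 = 1/18.
So any delta <= 1/18 works. Conversely, if delta > 1/18, then x = -1 + 1/18 satisfies |x - (-1)| = 1/18 < delta but |f(x) - f(-1)| = 2 * 1/18 = 1/9, which is not < 1/9; so no larger delta works.
Hence the largest such delta is 1/18.

1/18


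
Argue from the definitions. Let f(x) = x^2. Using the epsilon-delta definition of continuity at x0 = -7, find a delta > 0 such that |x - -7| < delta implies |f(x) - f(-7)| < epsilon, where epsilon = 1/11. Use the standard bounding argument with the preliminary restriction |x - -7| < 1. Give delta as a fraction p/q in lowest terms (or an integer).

Factor: |x^2 - (-7)^2| = |x - -7| * |x + -7|.
Impose |x - -7| < 1 first. Then |x + -7| = |(x - -7) + 2*(-7)| <= |x - -7| + 2*|-7| < 1 + 14 = 15.
So |x^2 - (-7)^2| < delta * 15.
We need delta * 15 <= 1/11, i.e. delta <= 1/11/15 = 1/165.
Since 1/165 < 1, this is tighter than 1; take delta = 1/165.
So delta = 1/165 works.

1/165


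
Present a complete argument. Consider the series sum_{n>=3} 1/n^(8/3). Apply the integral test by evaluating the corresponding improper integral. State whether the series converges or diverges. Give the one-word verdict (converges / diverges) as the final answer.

Let f(x) = x^(-8/3). Then f is positive, continuous, and decreasing on [3, infinity), so the integral test applies.
Compute the improper integral int_{3}^infinity f(x) dx:
  antiderivative F(x) = -3/(5*x^(5/3)).
  As x -> infinity, F(x) -> 0 (since p = 8/3 > 1).
  So int = F(infinity) - F(3) = 0 - (-3^(1/3)/15) = 3^(1/3)/15.
  Finite, so by the integral test, the series converges.

converges


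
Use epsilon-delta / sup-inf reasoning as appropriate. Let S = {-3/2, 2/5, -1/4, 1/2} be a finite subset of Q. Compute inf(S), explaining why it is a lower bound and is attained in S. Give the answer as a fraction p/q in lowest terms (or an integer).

S is finite, so inf(S) = min(S).
Sorted increasing:
-3/2, -1/4, 2/5, 1/2
The extremum is -3/2.
For every x in S, x >= -3/2. And -3/2 is in S, so it is attained.
Therefore inf(S) = -3/2.

-3/2


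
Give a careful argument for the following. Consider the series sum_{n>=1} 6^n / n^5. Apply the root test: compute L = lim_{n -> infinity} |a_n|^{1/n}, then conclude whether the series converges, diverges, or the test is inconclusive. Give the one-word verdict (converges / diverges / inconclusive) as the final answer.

Let a_n denote the general term. Form |a_n|^(1/n) and simplify:
|a_n|^(1/n) = 6/n^(5/n)
Take the limit as n -> infinity: L = 6.
Since L = 6 > 1, the root test implies divergence.

diverges


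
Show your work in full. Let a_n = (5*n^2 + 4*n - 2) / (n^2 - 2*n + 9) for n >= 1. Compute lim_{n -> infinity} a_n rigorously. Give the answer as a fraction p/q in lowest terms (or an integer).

Divide numerator and denominator by n^2, the highest power:
numerator / n^2 = 5 + 4/n - 2/n^2
denominator / n^2 = 1 - 2/n + 9/n^2
As n -> infinity, all terms of the form c/n^k (k >= 1) tend to 0.
So numerator / n^2 -> 5 and denominator / n^2 -> 1.
Therefore lim a_n = 5.

5


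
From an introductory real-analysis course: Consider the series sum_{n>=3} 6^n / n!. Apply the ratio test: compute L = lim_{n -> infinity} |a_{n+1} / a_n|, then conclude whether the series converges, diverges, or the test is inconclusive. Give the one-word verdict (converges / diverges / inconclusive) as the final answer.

Let a_n denote the general term. Form the ratio a_{n+1}/a_n and simplify:
a_{n+1}/a_n = 6/(n + 1)
Take the limit as n -> infinity: L = 0.
Since L = 0 < 1, the ratio test implies the series converges.

converges


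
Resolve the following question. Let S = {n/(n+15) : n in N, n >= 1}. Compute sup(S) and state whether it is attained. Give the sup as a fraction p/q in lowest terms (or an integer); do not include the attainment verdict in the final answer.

Analysis:
- Values: 1/16, 2/17, 1/6, 4/19, ... strictly increasing.
- Minimum is 1/16 (n=1); inf = 1/16 (attained).
- n/(n+15) = 1 - 15/(n+15) -> 1 from below as n -> infinity, and never equals 1.
- So sup = 1 (not attained).
Conclusion: sup(S) = 1, not attained in S.

1


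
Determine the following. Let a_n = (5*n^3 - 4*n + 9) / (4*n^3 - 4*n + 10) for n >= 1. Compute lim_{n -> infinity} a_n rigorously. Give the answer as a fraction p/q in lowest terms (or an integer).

Divide numerator and denominator by n^3, the highest power:
numerator / n^3 = 5 - 4/n^2 + 9/n^3
denominator / n^3 = 4 - 4/n^2 + 10/n^3
As n -> infinity, all terms of the form c/n^k (k >= 1) tend to 0.
So numerator / n^3 -> 5 and denominator / n^3 -> 4.
Therefore lim a_n = 5/4.

5/4


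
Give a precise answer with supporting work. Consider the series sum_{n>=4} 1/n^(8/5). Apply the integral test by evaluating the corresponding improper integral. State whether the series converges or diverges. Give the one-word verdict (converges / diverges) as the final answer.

Let f(x) = x^(-8/5). Then f is positive, continuous, and decreasing on [4, infinity), so the integral test applies.
Compute the improper integral int_{4}^infinity f(x) dx:
  antiderivative F(x) = -5/(3*x^(3/5)).
  As x -> infinity, F(x) -> 0 (since p = 8/5 > 1).
  So int = F(infinity) - F(4) = 0 - (-5*2^(4/5)/12) = 5*2^(4/5)/12.
  Finite, so by the integral test, the series converges.

converges


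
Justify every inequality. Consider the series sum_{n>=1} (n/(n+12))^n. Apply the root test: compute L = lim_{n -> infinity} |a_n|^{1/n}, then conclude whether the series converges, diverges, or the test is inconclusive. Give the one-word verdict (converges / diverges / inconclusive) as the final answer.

Let a_n denote the general term. Form |a_n|^(1/n) and simplify:
|a_n|^(1/n) = n/(n + 12)
Take the limit as n -> infinity: L = 1.
Since L = 1, the root test is inconclusive. (In fact a_n = (n/(n+12))^n -> e^(-12) != 0, so the nth-term test shows divergence; but the root test itself gives no conclusion.)

inconclusive


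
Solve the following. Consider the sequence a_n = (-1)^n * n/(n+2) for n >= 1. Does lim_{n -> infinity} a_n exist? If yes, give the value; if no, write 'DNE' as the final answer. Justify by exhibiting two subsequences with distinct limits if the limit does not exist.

Examine the behaviour of a_n along subsequences.
a_{2k} = 2k/(2k+2) -> 1. a_{2k+1} = -(2k+1)/(2k+3) -> -1.
Since these two subsequential limits are 1 and -1, distinct, the full sequence cannot converge (a convergent sequence has all subsequences tending to the same limit). So lim a_n does not exist.

DNE


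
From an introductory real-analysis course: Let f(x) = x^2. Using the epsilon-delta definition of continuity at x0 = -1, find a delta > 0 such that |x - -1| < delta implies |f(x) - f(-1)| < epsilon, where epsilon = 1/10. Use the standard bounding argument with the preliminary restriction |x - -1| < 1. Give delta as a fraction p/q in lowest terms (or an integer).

Factor: |x^2 - (-1)^2| = |x - -1| * |x + -1|.
Impose |x - -1| < 1 first. Then |x + -1| = |(x - -1) + 2*(-1)| <= |x - -1| + 2*|-1| < 1 + 2 = 3.
So |x^2 - (-1)^2| < delta * 3.
We need delta * 3 <= 1/10, i.e. delta <= 1/10/3 = 1/30.
Since 1/30 < 1, this is tighter than 1; take delta = 1/30.
So delta = 1/30 works.

1/30


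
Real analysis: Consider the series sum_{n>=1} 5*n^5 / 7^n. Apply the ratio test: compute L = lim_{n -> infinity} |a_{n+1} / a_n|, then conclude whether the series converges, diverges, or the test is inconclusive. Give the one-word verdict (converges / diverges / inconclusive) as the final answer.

Let a_n denote the general term. Form the ratio a_{n+1}/a_n and simplify:
a_{n+1}/a_n = (n + 1)^5/(7*n^5)
Take the limit as n -> infinity: L = 1/7.
Since L = 1/7 < 1, the ratio test implies the series converges.

converges


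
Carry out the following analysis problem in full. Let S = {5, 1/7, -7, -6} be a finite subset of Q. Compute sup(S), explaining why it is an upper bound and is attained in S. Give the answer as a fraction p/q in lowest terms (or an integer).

S is finite, so sup(S) = max(S).
Sorted decreasing:
5, 1/7, -6, -7
The extremum is 5.
For every x in S, x <= 5. And 5 is in S, so it is attained.
Therefore sup(S) = 5.

5


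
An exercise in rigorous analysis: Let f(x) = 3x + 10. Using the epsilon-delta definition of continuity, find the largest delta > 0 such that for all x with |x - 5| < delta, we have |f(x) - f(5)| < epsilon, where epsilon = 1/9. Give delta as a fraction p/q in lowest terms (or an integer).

We compute f(5) = 3*(5) + 10 = 25.
|f(x) - f(5)| = |3x + 10 - (25)| = |3(x - 5)| = 3|x - 5|.
We need 3|x - 5| < 1/9, i.e. |x - 5| < 1/9 / 3 = 1/27.
So any delta <= 1/27 works. Conversely, if delta > 1/27, then x = 5 + 1/27 satisfies |x - 5| = 1/27 < delta but |f(x) - f(5)| = 3 * 1/27 = 1/9, which is not < 1/9; so no larger delta works.
Hence the largest such delta is 1/27.

1/27


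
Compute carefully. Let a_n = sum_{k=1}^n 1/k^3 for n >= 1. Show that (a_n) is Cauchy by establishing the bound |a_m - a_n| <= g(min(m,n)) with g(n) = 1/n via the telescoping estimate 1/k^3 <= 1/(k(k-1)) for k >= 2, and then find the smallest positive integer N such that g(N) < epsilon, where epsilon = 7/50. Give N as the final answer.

For m > n >= 1: |a_m - a_n| = sum_{k=n+1}^m 1/k^3.
Use 1/k^3 <= 1/(k(k-1)) = 1/(k-1) - 1/k for k >= 2 (which holds since k^3 >= k^2 >= k(k-1) for k >= 2):
sum_{k=n+1}^m 1/k^3 <= sum_{k=n+1}^m (1/(k-1) - 1/k) = 1/n - 1/m <= 1/n.
By symmetry the same bound holds with n,m swapped, so |a_m - a_n| <= 1/min(m,n) = g(min(m,n)). Since g(n) -> 0, (a_n) is Cauchy.
Now solve g(N) < 7/50: 1/N < 7/50 <=> N > 1/(7/50) = 50/7.
The smallest integer strictly greater than 50/7 is N = 8.
Check: g(8) = 1/8 < 7/50; g(7) = 1/7 >= 7/50. So N = 8.

8


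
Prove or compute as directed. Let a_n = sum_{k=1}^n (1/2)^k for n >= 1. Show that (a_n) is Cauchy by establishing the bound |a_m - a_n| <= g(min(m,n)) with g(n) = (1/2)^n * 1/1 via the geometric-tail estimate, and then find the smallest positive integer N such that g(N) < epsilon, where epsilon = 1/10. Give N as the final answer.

For m > n >= 1: |a_m - a_n| = sum_{k=n+1}^m (1/2)^k < sum_{k=n+1}^infinity (1/2)^k = (1/2)^(n+1) / (1 - 1/2) = (1/2)^n * (1/2) * (2/1) = (1/2)^n * 1/1.
So g(n) = (1/2)^n / 1. Since g(n) -> 0, (a_n) is Cauchy.
Now solve g(N) < 1/10: (1/2)^N / 1 < 1/10 <=> 2^N > 1 / (1 * 1/10) = 10.
Check powers of 2: 2^3 = 8 <= 10, 2^4 = 16 > 10.
So the smallest such N is 4. Check: g(4) = 1/(1 * 16) = 1/16 < 1/10.

4


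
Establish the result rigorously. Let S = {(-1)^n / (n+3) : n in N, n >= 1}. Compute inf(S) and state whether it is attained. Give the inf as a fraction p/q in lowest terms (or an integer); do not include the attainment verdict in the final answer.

Analysis:
- Values: -1/4, 1/5, -1/6, 1/7, -1/8, ...
- Positive terms (even n): 1/(2+3), 1/(4+3), ... decreasing -> max = 1/5 (n=2).
- Negative terms (odd n): -1/(1+3), -1/(3+3), ... increasing -> min = -1/4 (n=1).
- So sup = 1/5 (attained at n=2); inf = -1/4 (attained at n=1).
Conclusion: inf(S) = -1/4, attained in S.

-1/4


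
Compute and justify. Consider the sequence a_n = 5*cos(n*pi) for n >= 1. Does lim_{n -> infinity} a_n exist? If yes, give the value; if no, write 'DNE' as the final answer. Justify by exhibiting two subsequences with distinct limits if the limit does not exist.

Examine the behaviour of a_n along subsequences.
cos(n*pi) = (-1)^n, so a_n = 5*(-1)^n. a_{2k} = 5 -> 5. a_{2k+1} = -5 -> -5.
Since these two subsequential limits are 5 and -5, distinct, the full sequence cannot converge (a convergent sequence has all subsequences tending to the same limit). So lim a_n does not exist.

DNE


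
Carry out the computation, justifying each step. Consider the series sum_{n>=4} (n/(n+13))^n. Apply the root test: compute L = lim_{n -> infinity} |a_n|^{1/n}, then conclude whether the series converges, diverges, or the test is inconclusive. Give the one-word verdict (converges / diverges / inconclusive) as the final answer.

Let a_n denote the general term. Form |a_n|^(1/n) and simplify:
|a_n|^(1/n) = n/(n + 13)
Take the limit as n -> infinity: L = 1.
Since L = 1, the root test is inconclusive. (In fact a_n = (n/(n+13))^n -> e^(-13) != 0, so the nth-term test shows divergence; but the root test itself gives no conclusion.)

inconclusive


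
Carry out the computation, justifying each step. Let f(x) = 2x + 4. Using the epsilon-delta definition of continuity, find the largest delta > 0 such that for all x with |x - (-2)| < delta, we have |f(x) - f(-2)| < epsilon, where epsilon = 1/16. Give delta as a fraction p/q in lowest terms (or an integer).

We compute f(-2) = 2*(-2) + 4 = 0.
|f(x) - f(-2)| = |2x + 4 - (0)| = |2(x - (-2))| = 2|x - (-2)|.
We need 2|x - (-2)| < 1/16, i.e. |x - (-2)| < 1/16 / 2 = 1/32.
So any delta <= 1/32 works. Conversely, if delta > 1/32, then x = -2 + 1/32 satisfies |x - (-2)| = 1/32 < delta but |f(x) - f(-2)| = 2 * 1/32 = 1/16, which is not < 1/16; so no larger delta works.
Hence the largest such delta is 1/32.

1/32


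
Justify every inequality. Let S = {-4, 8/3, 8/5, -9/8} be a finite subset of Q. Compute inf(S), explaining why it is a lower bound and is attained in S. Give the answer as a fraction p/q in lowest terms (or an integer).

S is finite, so inf(S) = min(S).
Sorted increasing:
-4, -9/8, 8/5, 8/3
The extremum is -4.
For every x in S, x >= -4. And -4 is in S, so it is attained.
Therefore inf(S) = -4.

-4


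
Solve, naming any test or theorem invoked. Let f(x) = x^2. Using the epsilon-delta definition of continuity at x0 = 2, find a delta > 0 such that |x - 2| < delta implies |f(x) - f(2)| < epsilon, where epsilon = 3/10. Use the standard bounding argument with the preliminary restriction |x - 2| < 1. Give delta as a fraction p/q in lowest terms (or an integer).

Factor: |x^2 - (2)^2| = |x - 2| * |x + 2|.
Impose |x - 2| < 1 first. Then |x + 2| = |(x - 2) + 2*(2)| <= |x - 2| + 2*|2| < 1 + 4 = 5.
So |x^2 - (2)^2| < delta * 5.
We need delta * 5 <= 3/10, i.e. delta <= 3/10/5 = 3/50.
Since 3/50 < 1, this is tighter than 1; take delta = 3/50.
So delta = 3/50 works.

3/50


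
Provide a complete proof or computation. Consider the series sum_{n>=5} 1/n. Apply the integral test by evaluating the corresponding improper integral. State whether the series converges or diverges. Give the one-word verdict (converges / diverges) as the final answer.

Let f(x) = 1/x. Then f is positive, continuous, and decreasing on [5, infinity), so the integral test applies.
Compute the improper integral int_{5}^infinity f(x) dx:
  antiderivative F(x) = log(x).
  As x -> infinity, log(x) -> infinity.
  So int = infinity - log(5) = infinity. By the integral test, the series diverges.

diverges


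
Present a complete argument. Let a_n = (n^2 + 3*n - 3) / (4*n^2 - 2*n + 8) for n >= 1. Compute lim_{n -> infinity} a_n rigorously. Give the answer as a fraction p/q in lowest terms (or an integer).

Divide numerator and denominator by n^2, the highest power:
numerator / n^2 = 1 + 3/n - 3/n^2
denominator / n^2 = 4 - 2/n + 8/n^2
As n -> infinity, all terms of the form c/n^k (k >= 1) tend to 0.
So numerator / n^2 -> 1 and denominator / n^2 -> 4.
Therefore lim a_n = 1/4.

1/4


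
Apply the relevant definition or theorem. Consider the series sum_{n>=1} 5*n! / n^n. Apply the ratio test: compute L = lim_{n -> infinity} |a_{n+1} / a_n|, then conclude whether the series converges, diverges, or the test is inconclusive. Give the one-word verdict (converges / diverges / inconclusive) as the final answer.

Let a_n denote the general term. Form the ratio a_{n+1}/a_n and simplify:
a_{n+1}/a_n = (n/(n + 1))^n
Take the limit as n -> infinity: L = exp(-1).
Since L = exp(-1) < 1, the ratio test implies the series converges.

converges


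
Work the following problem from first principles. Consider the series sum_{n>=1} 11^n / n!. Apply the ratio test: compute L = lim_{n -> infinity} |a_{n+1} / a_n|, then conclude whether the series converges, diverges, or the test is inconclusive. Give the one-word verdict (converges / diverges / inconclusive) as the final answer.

Let a_n denote the general term. Form the ratio a_{n+1}/a_n and simplify:
a_{n+1}/a_n = 11/(n + 1)
Take the limit as n -> infinity: L = 0.
Since L = 0 < 1, the ratio test implies the series converges.

converges


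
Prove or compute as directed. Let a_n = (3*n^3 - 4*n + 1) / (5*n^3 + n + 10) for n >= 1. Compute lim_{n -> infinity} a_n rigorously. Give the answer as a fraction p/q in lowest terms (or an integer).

Divide numerator and denominator by n^3, the highest power:
numerator / n^3 = 3 - 4/n^2 + n^(-3)
denominator / n^3 = 5 + n^(-2) + 10/n^3
As n -> infinity, all terms of the form c/n^k (k >= 1) tend to 0.
So numerator / n^3 -> 3 and denominator / n^3 -> 5.
Therefore lim a_n = 3/5.

3/5


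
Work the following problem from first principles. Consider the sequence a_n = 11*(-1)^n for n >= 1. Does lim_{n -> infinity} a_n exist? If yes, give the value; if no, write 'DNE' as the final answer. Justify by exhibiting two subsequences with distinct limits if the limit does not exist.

Examine the behaviour of a_n along subsequences.
Even-n subsequence a_{2k} = 11 -> 11. Odd-n subsequence a_{2k+1} = -11 -> -11.
Since these two subsequential limits are 11 and -11, distinct, the full sequence cannot converge (a convergent sequence has all subsequences tending to the same limit). So lim a_n does not exist.

DNE


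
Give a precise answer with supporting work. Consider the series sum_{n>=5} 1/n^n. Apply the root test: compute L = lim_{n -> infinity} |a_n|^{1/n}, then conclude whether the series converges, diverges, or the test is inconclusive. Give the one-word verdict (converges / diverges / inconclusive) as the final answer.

Let a_n denote the general term. Form |a_n|^(1/n) and simplify:
|a_n|^(1/n) = 1/n
Take the limit as n -> infinity: L = 0.
Since L = 0 < 1, the root test implies convergence.

converges


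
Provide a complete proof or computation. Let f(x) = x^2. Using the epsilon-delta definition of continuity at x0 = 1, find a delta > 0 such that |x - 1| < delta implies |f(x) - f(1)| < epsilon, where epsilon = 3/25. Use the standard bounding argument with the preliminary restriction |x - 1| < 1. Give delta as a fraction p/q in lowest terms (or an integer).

Factor: |x^2 - (1)^2| = |x - 1| * |x + 1|.
Impose |x - 1| < 1 first. Then |x + 1| = |(x - 1) + 2*(1)| <= |x - 1| + 2*|1| < 1 + 2 = 3.
So |x^2 - (1)^2| < delta * 3.
We need delta * 3 <= 3/25, i.e. delta <= 3/25/3 = 1/25.
Since 1/25 < 1, this is tighter than 1; take delta = 1/25.
So delta = 1/25 works.

1/25


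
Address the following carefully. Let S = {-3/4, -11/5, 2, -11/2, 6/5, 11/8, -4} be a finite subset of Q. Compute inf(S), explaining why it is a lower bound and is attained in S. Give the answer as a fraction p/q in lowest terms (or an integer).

S is finite, so inf(S) = min(S).
Sorted increasing:
-11/2, -4, -11/5, -3/4, 6/5, 11/8, 2
The extremum is -11/2.
For every x in S, x >= -11/2. And -11/2 is in S, so it is attained.
Therefore inf(S) = -11/2.

-11/2


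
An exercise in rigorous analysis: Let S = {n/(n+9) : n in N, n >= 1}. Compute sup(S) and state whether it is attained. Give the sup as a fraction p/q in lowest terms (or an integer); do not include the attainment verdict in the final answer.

Analysis:
- Values: 1/10, 2/11, 1/4, 4/13, ... strictly increasing.
- Minimum is 1/10 (n=1); inf = 1/10 (attained).
- n/(n+9) = 1 - 9/(n+9) -> 1 from below as n -> infinity, and never equals 1.
- So sup = 1 (not attained).
Conclusion: sup(S) = 1, not attained in S.

1


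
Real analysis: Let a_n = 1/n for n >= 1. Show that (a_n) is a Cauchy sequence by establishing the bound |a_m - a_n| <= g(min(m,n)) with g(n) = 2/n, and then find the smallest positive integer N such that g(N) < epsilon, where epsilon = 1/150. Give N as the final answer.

For any m, n >= 1, by the triangle inequality:
|a_m - a_n| = |1/m - 1/n| <= 1/m + 1/n <= 2/min(m,n).
So g(n) = 2/n bounds the Cauchy difference. Since g(n) -> 0, (a_n) is Cauchy.
Now solve g(N) < 1/150: 2/N < 1/150 <=> N > 2 / (1/150) = 300.
The smallest integer strictly greater than 300 is N = 301.
Check: g(301) = 2/301 = 2/301 < 1/150; g(300) = 1/150 >= 1/150. So N = 301.

301


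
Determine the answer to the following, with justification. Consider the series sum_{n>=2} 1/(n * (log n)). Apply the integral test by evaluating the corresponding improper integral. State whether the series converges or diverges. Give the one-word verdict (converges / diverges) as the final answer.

Let f(x) = 1/(x*log(x)). Then f is positive, continuous, and decreasing on [2, infinity), so the integral test applies.
Compute the improper integral int_{2}^infinity f(x) dx:
  antiderivative F(x) = log(log(x)).
  F(x) = log(log(x)) -> infinity as x -> infinity. The integral diverges, so by the integral test, the series diverges.

diverges


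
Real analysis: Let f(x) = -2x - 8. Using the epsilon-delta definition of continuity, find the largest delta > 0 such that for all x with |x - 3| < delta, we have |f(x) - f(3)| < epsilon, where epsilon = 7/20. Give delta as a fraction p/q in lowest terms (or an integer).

We compute f(3) = -2*(3) - 8 = -14.
|f(x) - f(3)| = |-2x - 8 - (-14)| = |-2(x - 3)| = 2|x - 3|.
We need 2|x - 3| < 7/20, i.e. |x - 3| < 7/20 / 2 = 7/40.
So any delta <= 7/40 works. Conversely, if delta > 7/40, then x = 3 + 7/40 satisfies |x - 3| = 7/40 < delta but |f(x) - f(3)| = 2 * 7/40 = 7/20, which is not < 7/20; so no larger delta works.
Hence the largest such delta is 7/40.

7/40


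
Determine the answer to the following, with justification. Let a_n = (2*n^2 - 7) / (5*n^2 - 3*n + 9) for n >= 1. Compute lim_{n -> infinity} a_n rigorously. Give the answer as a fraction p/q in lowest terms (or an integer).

Divide numerator and denominator by n^2, the highest power:
numerator / n^2 = 2 - 7/n^2
denominator / n^2 = 5 - 3/n + 9/n^2
As n -> infinity, all terms of the form c/n^k (k >= 1) tend to 0.
So numerator / n^2 -> 2 and denominator / n^2 -> 5.
Therefore lim a_n = 2/5.

2/5


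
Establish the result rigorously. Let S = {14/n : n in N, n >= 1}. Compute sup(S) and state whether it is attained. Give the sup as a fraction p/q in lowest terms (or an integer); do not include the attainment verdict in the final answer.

Analysis:
- Values: 14, 7, 14/3, 7/2, ... strictly decreasing.
- The maximum is 14 (n=1); sup = 14 (attained).
- The set is bounded below by 0; 14/n -> 0 so 0 is the greatest lower bound.
- 0 is not in the set, so inf = 0 is not attained.
Conclusion: sup(S) = 14, attained in S.

14


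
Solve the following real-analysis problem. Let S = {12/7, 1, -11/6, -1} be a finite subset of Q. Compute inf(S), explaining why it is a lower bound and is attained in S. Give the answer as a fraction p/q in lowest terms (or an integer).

S is finite, so inf(S) = min(S).
Sorted increasing:
-11/6, -1, 1, 12/7
The extremum is -11/6.
For every x in S, x >= -11/6. And -11/6 is in S, so it is attained.
Therefore inf(S) = -11/6.

-11/6


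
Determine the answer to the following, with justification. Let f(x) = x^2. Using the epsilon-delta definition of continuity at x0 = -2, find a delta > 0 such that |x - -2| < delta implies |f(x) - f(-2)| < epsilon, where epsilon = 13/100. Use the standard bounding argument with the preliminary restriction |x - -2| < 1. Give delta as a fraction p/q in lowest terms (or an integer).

Factor: |x^2 - (-2)^2| = |x - -2| * |x + -2|.
Impose |x - -2| < 1 first. Then |x + -2| = |(x - -2) + 2*(-2)| <= |x - -2| + 2*|-2| < 1 + 4 = 5.
So |x^2 - (-2)^2| < delta * 5.
We need delta * 5 <= 13/100, i.e. delta <= 13/100/5 = 13/500.
Since 13/500 < 1, this is tighter than 1; take delta = 13/500.
So delta = 13/500 works.

13/500


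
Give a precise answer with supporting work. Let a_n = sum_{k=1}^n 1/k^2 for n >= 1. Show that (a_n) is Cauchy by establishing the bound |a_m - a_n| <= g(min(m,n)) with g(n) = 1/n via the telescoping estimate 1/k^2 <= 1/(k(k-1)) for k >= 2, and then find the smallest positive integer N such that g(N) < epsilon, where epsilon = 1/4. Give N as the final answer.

For m > n >= 1: |a_m - a_n| = sum_{k=n+1}^m 1/k^2.
Use 1/k^2 <= 1/(k(k-1)) = 1/(k-1) - 1/k for k >= 2:
sum_{k=n+1}^m 1/k^2 <= sum_{k=n+1}^m (1/(k-1) - 1/k) = 1/n - 1/m <= 1/n.
By symmetry the same bound holds with n,m swapped, so |a_m - a_n| <= 1/min(m,n) = g(min(m,n)). Since g(n) -> 0, (a_n) is Cauchy.
Now solve g(N) < 1/4: 1/N < 1/4 <=> N > 1/(1/4) = 4.
The smallest integer strictly greater than 4 is N = 5.
Check: g(5) = 1/5 < 1/4; g(4) = 1/4 >= 1/4. So N = 5.

5


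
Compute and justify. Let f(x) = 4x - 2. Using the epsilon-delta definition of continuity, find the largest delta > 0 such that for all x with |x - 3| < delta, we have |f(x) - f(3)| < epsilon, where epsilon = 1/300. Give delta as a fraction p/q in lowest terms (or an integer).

We compute f(3) = 4*(3) - 2 = 10.
|f(x) - f(3)| = |4x - 2 - (10)| = |4(x - 3)| = 4|x - 3|.
We need 4|x - 3| < 1/300, i.e. |x - 3| < 1/300 / 4 = 1/1200.
So any delta <= 1/1200 works. Conversely, if delta > 1/1200, then x = 3 + 1/1200 satisfies |x - 3| = 1/1200 < delta but |f(x) - f(3)| = 4 * 1/1200 = 1/300, which is not < 1/300; so no larger delta works.
Hence the largest such delta is 1/1200.

1/1200


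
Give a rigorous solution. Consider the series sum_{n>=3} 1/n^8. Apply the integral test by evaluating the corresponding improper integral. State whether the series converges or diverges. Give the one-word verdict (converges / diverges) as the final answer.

Let f(x) = x^(-8). Then f is positive, continuous, and decreasing on [3, infinity), so the integral test applies.
Compute the improper integral int_{3}^infinity f(x) dx:
  antiderivative F(x) = -1/(7*x^7).
  As x -> infinity, F(x) -> 0 (since p = 8 > 1).
  So int = F(infinity) - F(3) = 0 - (-1/15309) = 1/15309.
  Finite, so by the integral test, the series converges.

converges


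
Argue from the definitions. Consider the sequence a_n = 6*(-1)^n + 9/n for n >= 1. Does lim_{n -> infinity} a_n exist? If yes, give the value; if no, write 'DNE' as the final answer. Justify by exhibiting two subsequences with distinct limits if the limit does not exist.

Examine the behaviour of a_n along subsequences.
a_{2k} = 6 + 9/(2k) -> 6. a_{2k+1} = -6 + 9/(2k+1) -> -6.
Since these two subsequential limits are 6 and -6, distinct, the full sequence cannot converge (a convergent sequence has all subsequences tending to the same limit). So lim a_n does not exist.

DNE


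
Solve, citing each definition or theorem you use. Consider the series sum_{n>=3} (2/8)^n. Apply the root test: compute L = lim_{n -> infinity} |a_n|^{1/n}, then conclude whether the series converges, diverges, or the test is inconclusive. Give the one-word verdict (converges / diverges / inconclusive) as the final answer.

Let a_n denote the general term. Form |a_n|^(1/n) and simplify:
|a_n|^(1/n) = 1/4
Take the limit as n -> infinity: L = 1/4.
Since L = 1/4 < 1, the root test implies convergence.

converges


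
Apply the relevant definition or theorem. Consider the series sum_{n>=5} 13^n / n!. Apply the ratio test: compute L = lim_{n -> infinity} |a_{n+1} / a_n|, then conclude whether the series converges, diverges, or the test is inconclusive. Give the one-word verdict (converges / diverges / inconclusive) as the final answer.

Let a_n denote the general term. Form the ratio a_{n+1}/a_n and simplify:
a_{n+1}/a_n = 13/(n + 1)
Take the limit as n -> infinity: L = 0.
Since L = 0 < 1, the ratio test implies the series converges.

converges


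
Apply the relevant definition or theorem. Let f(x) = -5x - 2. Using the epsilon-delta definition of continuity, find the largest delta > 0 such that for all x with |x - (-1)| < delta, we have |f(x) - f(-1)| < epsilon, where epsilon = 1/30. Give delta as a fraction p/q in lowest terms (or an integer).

We compute f(-1) = -5*(-1) - 2 = 3.
|f(x) - f(-1)| = |-5x - 2 - (3)| = |-5(x - (-1))| = 5|x - (-1)|.
We need 5|x - (-1)| < 1/30, i.e. |x - (-1)| < 1/30 / 5 = 1/150.
So any delta <= 1/150 works. Conversely, if delta > 1/150, then x = -1 + 1/150 satisfies |x - (-1)| = 1/150 < delta but |f(x) - f(-1)| = 5 * 1/150 = 1/30, which is not < 1/30; so no larger delta works.
Hence the largest such delta is 1/150.

1/150


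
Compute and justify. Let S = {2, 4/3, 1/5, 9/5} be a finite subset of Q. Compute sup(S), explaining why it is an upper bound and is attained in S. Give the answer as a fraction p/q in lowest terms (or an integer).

S is finite, so sup(S) = max(S).
Sorted decreasing:
2, 9/5, 4/3, 1/5
The extremum is 2.
For every x in S, x <= 2. And 2 is in S, so it is attained.
Therefore sup(S) = 2.

2


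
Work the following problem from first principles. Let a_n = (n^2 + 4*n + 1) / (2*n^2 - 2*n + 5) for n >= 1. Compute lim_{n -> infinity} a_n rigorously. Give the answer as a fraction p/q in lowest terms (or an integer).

Divide numerator and denominator by n^2, the highest power:
numerator / n^2 = 1 + 4/n + n^(-2)
denominator / n^2 = 2 - 2/n + 5/n^2
As n -> infinity, all terms of the form c/n^k (k >= 1) tend to 0.
So numerator / n^2 -> 1 and denominator / n^2 -> 2.
Therefore lim a_n = 1/2.

1/2


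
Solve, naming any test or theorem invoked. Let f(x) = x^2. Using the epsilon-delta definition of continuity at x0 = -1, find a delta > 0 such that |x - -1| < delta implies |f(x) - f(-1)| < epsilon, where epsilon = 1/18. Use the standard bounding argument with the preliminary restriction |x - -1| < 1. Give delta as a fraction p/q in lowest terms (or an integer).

Factor: |x^2 - (-1)^2| = |x - -1| * |x + -1|.
Impose |x - -1| < 1 first. Then |x + -1| = |(x - -1) + 2*(-1)| <= |x - -1| + 2*|-1| < 1 + 2 = 3.
So |x^2 - (-1)^2| < delta * 3.
We need delta * 3 <= 1/18, i.e. delta <= 1/18/3 = 1/54.
Since 1/54 < 1, this is tighter than 1; take delta = 1/54.
So delta = 1/54 works.

1/54


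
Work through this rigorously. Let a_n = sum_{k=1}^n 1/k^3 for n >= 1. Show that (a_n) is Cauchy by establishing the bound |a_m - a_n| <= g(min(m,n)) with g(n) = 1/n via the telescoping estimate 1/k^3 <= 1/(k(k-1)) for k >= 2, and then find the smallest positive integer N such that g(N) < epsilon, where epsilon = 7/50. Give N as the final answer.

For m > n >= 1: |a_m - a_n| = sum_{k=n+1}^m 1/k^3.
Use 1/k^3 <= 1/(k(k-1)) = 1/(k-1) - 1/k for k >= 2 (which holds since k^3 >= k^2 >= k(k-1) for k >= 2):
sum_{k=n+1}^m 1/k^3 <= sum_{k=n+1}^m (1/(k-1) - 1/k) = 1/n - 1/m <= 1/n.
By symmetry the same bound holds with n,m swapped, so |a_m - a_n| <= 1/min(m,n) = g(min(m,n)). Since g(n) -> 0, (a_n) is Cauchy.
Now solve g(N) < 7/50: 1/N < 7/50 <=> N > 1/(7/50) = 50/7.
The smallest integer strictly greater than 50/7 is N = 8.
Check: g(8) = 1/8 < 7/50; g(7) = 1/7 >= 7/50. So N = 8.

8


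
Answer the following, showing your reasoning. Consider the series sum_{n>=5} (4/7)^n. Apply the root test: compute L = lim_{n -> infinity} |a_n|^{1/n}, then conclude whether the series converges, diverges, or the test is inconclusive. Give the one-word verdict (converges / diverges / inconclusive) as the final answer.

Let a_n denote the general term. Form |a_n|^(1/n) and simplify:
|a_n|^(1/n) = 4/7
Take the limit as n -> infinity: L = 4/7.
Since L = 4/7 < 1, the root test implies convergence.

converges


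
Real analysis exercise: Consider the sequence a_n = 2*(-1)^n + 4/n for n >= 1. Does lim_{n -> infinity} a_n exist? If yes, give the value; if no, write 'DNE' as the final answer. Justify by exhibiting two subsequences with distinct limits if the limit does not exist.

Examine the behaviour of a_n along subsequences.
a_{2k} = 2 + 4/(2k) -> 2. a_{2k+1} = -2 + 4/(2k+1) -> -2.
Since these two subsequential limits are 2 and -2, distinct, the full sequence cannot converge (a convergent sequence has all subsequences tending to the same limit). So lim a_n does not exist.

DNE


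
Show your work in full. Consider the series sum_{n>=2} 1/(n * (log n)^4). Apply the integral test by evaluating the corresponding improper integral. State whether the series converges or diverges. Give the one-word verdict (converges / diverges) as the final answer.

Let f(x) = 1/(x*log(x)^4). Then f is positive, continuous, and decreasing on [2, infinity), so the integral test applies.
Compute the improper integral int_{2}^infinity f(x) dx:
  antiderivative F(x) = -1/(3*log(x)^3).
  F(x) -> 0 as x -> infinity.  int = 0 - F(2) = 1/(3*log(2)^3) < infinity. By the integral test, the series converges.

converges
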